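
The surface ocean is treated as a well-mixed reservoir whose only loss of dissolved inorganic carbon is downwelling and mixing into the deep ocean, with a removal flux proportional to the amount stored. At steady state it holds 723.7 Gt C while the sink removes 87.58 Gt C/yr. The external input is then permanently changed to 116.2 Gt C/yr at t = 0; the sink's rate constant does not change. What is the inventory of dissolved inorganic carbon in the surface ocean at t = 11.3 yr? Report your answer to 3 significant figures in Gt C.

Residence time τ = M₀/F₀ = 8.263 yr. The eventual steady state is M_∞ = M₀·(F₁/F₀) = 723.7 × 116.2/87.58 = 960.20 Gt C.
The anomaly ΔM(t) = M(t) − M_∞ decays as ΔM₀·e^(−t/τ) with ΔM₀ = 723.7 − 960.20 = −236.5 Gt C.
At t = 11.3 yr, e^(−t/τ) = e^(−1.367) = 0.2547, so ΔM = −60.25 Gt C and M = 960.20 − 60.25 = 899.95 Gt C.

900 Gt C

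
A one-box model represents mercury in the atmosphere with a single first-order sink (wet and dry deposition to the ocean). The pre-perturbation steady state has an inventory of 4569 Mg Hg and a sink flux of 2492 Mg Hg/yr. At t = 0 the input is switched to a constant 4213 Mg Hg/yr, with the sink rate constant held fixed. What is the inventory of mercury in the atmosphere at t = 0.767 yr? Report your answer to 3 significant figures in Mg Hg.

The sink rate constant is k = F₀/M₀ = 2492/4569 = 0.5454 yr⁻¹.
Solving dM/dt = F₁ − kM with M(0) = M₀ gives M(t) = F₁/k + (M₀ − F₁/k)·e^(−kt).
F₁/k = 4213/0.5454 = 7724.4 Mg Hg; kt = 0.5454 × 0.767 = 0.4183, e^(−kt) = 0.6581.
M(0.767) = 7724.4 + (4569 − 7724.4) × 0.6581 = 7724.4 − 2077 = 5647.7 Mg Hg.

5650 Mg Hg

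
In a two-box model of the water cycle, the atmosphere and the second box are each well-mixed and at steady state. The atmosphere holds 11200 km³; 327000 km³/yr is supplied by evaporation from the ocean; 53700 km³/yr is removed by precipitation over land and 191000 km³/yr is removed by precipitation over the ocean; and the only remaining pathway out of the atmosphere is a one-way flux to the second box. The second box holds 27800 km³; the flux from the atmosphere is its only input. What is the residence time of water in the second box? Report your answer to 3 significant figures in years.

0.338 yr

Balance the atmosphere: ΣF_in = 327000 km³/yr.
Flux to the second box = ΣF_in − (53700 + 191000) = 82300 km³/yr.
At steady state the output of the second box equals its input, 82300 km³/yr.
τ = M / F = 27800 / 82300 = 0.3378 yr.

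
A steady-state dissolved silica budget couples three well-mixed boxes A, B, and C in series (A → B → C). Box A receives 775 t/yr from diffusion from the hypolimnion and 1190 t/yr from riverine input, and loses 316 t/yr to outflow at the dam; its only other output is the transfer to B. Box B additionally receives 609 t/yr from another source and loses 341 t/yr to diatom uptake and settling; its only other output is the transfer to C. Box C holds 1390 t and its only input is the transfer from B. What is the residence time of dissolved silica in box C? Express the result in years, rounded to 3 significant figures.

Box A: F(A→B) = (775 + 1190) − 316 = 1649.0 t/yr.
Box B: F(B→C) = (1649.0 + 609) − 341 = 1917.0 t/yr.
Box C throughput = its input = 1917.0 t/yr; τ = 1390 / 1917.0 = 0.7251 yr.

0.725 yr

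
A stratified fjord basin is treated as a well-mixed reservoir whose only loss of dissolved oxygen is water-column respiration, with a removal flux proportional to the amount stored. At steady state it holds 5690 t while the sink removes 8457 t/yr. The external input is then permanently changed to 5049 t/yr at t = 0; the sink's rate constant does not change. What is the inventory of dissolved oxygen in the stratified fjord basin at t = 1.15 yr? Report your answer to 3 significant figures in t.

The sink rate constant is k = F₀/M₀ = 8457/5690 = 1.486 yr⁻¹.
Solving dM/dt = F₁ − kM with M(0) = M₀ gives M(t) = F₁/k + (M₀ − F₁/k)·e^(−kt).
F₁/k = 5049/1.486 = 3397.0 t; kt = 1.486 × 1.15 = 1.709, e^(−kt) = 0.1810.
M(1.15) = 3397.0 + (5690 − 3397.0) × 0.1810 = 3397.0 + 415.0 = 3812.1 t.

3810 t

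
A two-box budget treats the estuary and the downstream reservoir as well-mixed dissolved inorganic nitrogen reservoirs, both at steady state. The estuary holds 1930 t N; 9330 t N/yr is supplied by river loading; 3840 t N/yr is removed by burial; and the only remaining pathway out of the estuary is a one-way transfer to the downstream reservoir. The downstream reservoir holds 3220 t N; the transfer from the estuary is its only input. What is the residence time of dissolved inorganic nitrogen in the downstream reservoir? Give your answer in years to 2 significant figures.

Balance the estuary: ΣF_in = 9330.0 t N/yr.
Transfer to the downstream reservoir = ΣF_in − (3840) = 5490.0 t N/yr.
At steady state the output of the downstream reservoir equals its input, 5490.0 t N/yr.
τ = M / F = 3220 / 5490.0 = 0.5865 yr.

0.59 yr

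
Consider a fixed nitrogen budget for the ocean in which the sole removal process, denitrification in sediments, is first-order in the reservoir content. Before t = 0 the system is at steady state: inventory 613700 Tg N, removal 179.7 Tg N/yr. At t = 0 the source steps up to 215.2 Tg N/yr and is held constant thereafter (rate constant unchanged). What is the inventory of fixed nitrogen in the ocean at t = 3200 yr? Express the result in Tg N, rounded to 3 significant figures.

Residence time τ = M₀/F₀ = 3415 yr. The eventual steady state is M_∞ = M₀·(F₁/F₀) = 613700 × 215.2/179.7 = 734940 Tg N.
The anomaly ΔM(t) = M(t) − M_∞ decays as ΔM₀·e^(−t/τ) with ΔM₀ = 613700 − 734940 = −121200 Tg N.
At t = 3200 yr, e^(−t/τ) = e^(−0.9370) = 0.3918, so ΔM = −47500 Tg N and M = 734940 − 47500 = 687440 Tg N.

687000 Tg N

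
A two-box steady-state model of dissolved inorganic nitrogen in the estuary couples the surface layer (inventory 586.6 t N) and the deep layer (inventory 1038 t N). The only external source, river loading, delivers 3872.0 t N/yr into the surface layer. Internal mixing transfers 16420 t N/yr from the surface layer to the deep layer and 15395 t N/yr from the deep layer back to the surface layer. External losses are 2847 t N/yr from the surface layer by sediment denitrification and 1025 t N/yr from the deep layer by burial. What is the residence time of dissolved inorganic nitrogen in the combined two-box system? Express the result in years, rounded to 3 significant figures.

Treat the two boxes together as one reservoir: the mixing fluxes between them are internal recycling, so τ = ΣM / Σ(external losses).
M_total = 586.6 + 1038 = 1624.6 t N.
ΣF_external_out = 2847 + 1025 = 3872.0 t N/yr.
τ = M_total / ΣF_ext = 1624.6 / 3872.0 = 0.4196 yr.

0.420 yr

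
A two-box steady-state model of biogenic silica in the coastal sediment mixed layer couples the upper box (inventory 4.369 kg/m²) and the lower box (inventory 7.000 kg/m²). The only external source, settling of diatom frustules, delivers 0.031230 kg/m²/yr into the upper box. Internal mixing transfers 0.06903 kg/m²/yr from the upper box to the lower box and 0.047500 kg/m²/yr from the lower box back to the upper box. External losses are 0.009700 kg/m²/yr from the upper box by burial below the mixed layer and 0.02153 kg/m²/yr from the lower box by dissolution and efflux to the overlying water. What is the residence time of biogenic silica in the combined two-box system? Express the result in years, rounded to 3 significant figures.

Residence time in the combined system uses the total inventory and the total *external* removal — internal exchanges between the two boxes cancel.
M_total = 4.369 + 7.000 = 11.369 kg/m².
ΣF_external_out = 0.009700 + 0.02153 = 0.031230 kg/m²/yr.
τ = M_total / ΣF_ext = 11.369 / 0.031230 = 364.0 yr.

364 yr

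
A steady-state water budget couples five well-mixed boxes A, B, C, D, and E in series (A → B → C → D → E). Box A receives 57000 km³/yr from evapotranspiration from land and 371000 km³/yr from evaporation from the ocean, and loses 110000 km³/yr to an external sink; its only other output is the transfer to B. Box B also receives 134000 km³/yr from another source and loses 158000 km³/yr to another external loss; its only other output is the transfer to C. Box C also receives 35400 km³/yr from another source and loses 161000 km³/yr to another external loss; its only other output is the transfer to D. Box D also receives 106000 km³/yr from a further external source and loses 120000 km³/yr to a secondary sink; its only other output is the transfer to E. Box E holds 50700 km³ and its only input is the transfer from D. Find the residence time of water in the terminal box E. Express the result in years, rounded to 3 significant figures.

0.328 yr

Box A: F(A→B) = (57000 + 371000) − 110000 = 318000 km³/yr.
Box B: F(B→C) = (318000 + 134000) − 158000 = 294000 km³/yr.
Box C: F(C→D) = (294000 + 35400) − 161000 = 168400 km³/yr.
Box D: F(D→E) = (168400 + 106000) − 120000 = 154400 km³/yr.
Box E throughput = its input = 154400 km³/yr; τ = 50700 / 154400 = 0.3284 yr.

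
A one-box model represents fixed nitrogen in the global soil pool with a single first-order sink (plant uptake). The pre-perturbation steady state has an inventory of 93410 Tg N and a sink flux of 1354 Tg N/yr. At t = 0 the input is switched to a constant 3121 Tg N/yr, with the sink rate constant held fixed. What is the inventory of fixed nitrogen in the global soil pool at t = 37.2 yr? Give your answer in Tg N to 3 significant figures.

144000 Tg N

Residence time τ = M₀/F₀ = 68.99 yr. The eventual steady state is M_∞ = M₀·(F₁/F₀) = 93410 × 3121/1354 = 215310 Tg N.
The anomaly ΔM(t) = M(t) − M_∞ decays as ΔM₀·e^(−t/τ) with ΔM₀ = 93410 − 215310 = −121900 Tg N.
At t = 37.2 yr, e^(−t/τ) = e^(−0.5392) = 0.5832, so ΔM = −71090 Tg N and M = 215310 − 71090 = 144220 Tg N.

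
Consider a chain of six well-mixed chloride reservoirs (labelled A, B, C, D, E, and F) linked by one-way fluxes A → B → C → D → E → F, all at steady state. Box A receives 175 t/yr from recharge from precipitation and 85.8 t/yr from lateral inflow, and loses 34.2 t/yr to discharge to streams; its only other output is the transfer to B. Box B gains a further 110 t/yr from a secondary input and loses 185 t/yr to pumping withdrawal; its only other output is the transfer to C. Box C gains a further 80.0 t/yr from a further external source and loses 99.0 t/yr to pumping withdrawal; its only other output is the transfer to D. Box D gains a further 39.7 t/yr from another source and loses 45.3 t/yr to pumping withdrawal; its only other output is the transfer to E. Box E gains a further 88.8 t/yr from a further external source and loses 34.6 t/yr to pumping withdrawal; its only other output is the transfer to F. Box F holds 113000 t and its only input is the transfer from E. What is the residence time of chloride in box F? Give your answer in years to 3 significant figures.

624 yr

Box A: F(A→B) = (175 + 85.8) − 34.2 = 226.60 t/yr.
Box B: F(B→C) = (226.60 + 110) − 185 = 151.60 t/yr.
Box C: F(C→D) = (151.60 + 80.0) − 99.0 = 132.60 t/yr.
Box D: F(D→E) = (132.60 + 39.7) − 45.3 = 127.00 t/yr.
Box E: F(E→F) = (127.00 + 88.8) − 34.6 = 181.20 t/yr.
Box F throughput = its input = 181.20 t/yr; τ = 113000 / 181.20 = 623.6 yr.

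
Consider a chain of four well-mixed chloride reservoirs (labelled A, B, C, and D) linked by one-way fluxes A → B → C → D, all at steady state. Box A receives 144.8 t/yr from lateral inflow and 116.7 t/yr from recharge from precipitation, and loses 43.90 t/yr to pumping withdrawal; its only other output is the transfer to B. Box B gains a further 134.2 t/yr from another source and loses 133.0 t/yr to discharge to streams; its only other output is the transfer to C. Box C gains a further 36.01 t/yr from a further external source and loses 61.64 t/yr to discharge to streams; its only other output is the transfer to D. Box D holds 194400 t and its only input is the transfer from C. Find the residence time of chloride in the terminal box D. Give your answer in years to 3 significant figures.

1010 yr

Box A: F(A→B) = (144.8 + 116.7) − 43.90 = 217.60 t/yr.
Box B: F(B→C) = (217.60 + 134.2) − 133.0 = 218.80 t/yr.
Box C: F(C→D) = (218.80 + 36.01) − 61.64 = 193.17 t/yr.
Box D throughput = its input = 193.17 t/yr; τ = 194400 / 193.17 = 1006 yr.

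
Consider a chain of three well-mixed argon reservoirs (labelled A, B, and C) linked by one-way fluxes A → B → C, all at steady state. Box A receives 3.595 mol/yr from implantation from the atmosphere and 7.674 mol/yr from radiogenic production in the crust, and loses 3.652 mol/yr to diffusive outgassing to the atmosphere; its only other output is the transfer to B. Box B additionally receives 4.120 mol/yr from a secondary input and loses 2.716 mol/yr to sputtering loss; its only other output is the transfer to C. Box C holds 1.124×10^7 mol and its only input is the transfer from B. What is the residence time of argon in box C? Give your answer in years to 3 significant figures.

Box A: F(A→B) = (3.595 + 7.674) − 3.652 = 7.6170 mol/yr.
Box B: F(B→C) = (7.6170 + 4.120) − 2.716 = 9.0210 mol/yr.
Box C throughput = its input = 9.0210 mol/yr; τ = 1.124×10^7 / 9.0210 = 1.246×10^6 yr.

1.25×10^6 yr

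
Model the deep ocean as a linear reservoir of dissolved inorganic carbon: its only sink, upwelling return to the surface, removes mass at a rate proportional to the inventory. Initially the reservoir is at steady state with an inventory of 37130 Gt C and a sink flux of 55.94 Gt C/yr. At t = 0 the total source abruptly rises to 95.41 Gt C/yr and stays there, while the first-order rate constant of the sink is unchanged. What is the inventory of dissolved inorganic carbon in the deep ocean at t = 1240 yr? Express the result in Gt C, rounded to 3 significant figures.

Residence time τ = M₀/F₀ = 663.7 yr. The eventual steady state is M_∞ = M₀·(F₁/F₀) = 37130 × 95.41/55.94 = 63328 Gt C.
The anomaly ΔM(t) = M(t) − M_∞ decays as ΔM₀·e^(−t/τ) with ΔM₀ = 37130 − 63328 = −26200 Gt C.
At t = 1240 yr, e^(−t/τ) = e^(−1.868) = 0.1544, so ΔM = −4045 Gt C and M = 63328 − 4045 = 59283 Gt C.

59300 Gt C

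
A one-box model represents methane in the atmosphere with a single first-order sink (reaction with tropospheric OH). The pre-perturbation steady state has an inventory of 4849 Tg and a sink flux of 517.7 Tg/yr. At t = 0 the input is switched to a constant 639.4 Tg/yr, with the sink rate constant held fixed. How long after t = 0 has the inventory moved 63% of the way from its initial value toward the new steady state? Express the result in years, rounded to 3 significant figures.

τ = M₀/F₀ = 4849/517.7 = 9.366 yr.
The remaining gap fraction is e^(−t/τ); 63% covered ⇒ e^(−t/τ) = 0.370.
t = −τ ln(0.370) = 9.366 × 0.9943 = 9.313 yr.

9.31 yr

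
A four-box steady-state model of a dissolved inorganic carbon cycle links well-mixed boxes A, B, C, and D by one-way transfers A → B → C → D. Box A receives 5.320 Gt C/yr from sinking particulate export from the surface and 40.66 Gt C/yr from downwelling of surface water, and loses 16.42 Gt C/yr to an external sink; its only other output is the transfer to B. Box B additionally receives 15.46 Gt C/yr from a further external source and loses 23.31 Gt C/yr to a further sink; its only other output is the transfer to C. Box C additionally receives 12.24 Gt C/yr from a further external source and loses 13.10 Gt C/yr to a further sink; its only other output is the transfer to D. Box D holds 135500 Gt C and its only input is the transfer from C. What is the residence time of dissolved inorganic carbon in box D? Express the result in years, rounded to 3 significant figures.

6500 yr

Box A: F(A→B) = (5.320 + 40.66) − 16.42 = 29.560 Gt C/yr.
Box B: F(B→C) = (29.560 + 15.46) − 23.31 = 21.710 Gt C/yr.
Box C: F(C→D) = (21.710 + 12.24) − 13.10 = 20.850 Gt C/yr.
Box D throughput = its input = 20.850 Gt C/yr; τ = 135500 / 20.850 = 6499 yr.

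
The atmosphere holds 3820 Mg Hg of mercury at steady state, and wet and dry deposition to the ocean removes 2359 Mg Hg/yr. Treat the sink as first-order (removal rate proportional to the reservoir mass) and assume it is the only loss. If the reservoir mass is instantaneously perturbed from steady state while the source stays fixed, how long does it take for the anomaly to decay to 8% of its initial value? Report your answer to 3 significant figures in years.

For a linear reservoir the anomaly decays as exp(−t/τ) with τ = M/F = 3820/2359 = 1.619 yr.
exp(−t/τ) = 0.08 ⇒ t = −τ ln(0.08) = 1.619 × 2.526 = 4.090 yr.

4.09 yr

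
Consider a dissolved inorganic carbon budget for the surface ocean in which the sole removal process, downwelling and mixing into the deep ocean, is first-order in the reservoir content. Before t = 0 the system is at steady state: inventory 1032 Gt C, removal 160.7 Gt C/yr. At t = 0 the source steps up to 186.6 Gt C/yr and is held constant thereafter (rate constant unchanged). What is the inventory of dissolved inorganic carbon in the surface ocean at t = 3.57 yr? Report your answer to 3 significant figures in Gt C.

1100 Gt C

τ = M₀/F₀ = 1032/160.7 = 6.422 yr; rate constant k = 1/τ.
New steady state M_∞ = F₁/k = F₁·τ = 186.6 × 6.422 = 1198.3 Gt C.
M(t) = M_∞ + (M₀ − M_∞)·e^(−t/τ); t/τ = 3.57/6.422 = 0.5559, so e^(−t/τ) = 0.5736.
M(t) = 1198.3 − 166.3 × 0.5736 = 1102.9 Gt C.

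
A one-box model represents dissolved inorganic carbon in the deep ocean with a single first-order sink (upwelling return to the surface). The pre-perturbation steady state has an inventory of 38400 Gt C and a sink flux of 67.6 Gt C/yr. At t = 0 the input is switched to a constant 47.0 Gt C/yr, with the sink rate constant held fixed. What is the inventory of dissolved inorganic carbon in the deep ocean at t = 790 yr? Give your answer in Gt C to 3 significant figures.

29600 Gt C

The sink rate constant is k = F₀/M₀ = 67.6/38400 = 0.001760 yr⁻¹.
Solving dM/dt = F₁ − kM with M(0) = M₀ gives M(t) = F₁/k + (M₀ − F₁/k)·e^(−kt).
F₁/k = 47.0/0.001760 = 26698 Gt C; kt = 0.001760 × 790 = 1.391, e^(−kt) = 0.2489.
M(790) = 26698 + (38400 − 26698) × 0.2489 = 26698 + 2912 = 29611 Gt C.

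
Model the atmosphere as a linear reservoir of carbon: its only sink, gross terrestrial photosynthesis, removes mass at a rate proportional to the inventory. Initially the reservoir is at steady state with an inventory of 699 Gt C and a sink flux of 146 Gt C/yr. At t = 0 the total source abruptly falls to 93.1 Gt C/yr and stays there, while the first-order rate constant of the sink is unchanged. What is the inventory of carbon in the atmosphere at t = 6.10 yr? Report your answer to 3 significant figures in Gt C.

Residence time τ = M₀/F₀ = 4.788 yr. The eventual steady state is M_∞ = M₀·(F₁/F₀) = 699 × 93.1/146 = 445.73 Gt C.
The anomaly ΔM(t) = M(t) − M_∞ decays as ΔM₀·e^(−t/τ) with ΔM₀ = 699 − 445.73 = 253.3 Gt C.
At t = 6.10 yr, e^(−t/τ) = e^(−1.274) = 0.2797, so ΔM = 70.83 Gt C and M = 445.73 + 70.83 = 516.57 Gt C.

517 Gt C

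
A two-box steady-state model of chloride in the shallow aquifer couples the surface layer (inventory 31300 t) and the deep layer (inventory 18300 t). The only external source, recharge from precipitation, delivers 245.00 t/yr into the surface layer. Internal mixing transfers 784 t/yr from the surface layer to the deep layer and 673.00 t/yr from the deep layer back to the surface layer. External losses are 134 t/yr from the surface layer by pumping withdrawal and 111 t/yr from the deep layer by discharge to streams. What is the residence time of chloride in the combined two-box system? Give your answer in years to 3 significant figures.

202 yr

Residence time in the combined system uses the total inventory and the total *external* removal — internal exchanges between the two boxes cancel.
M_total = 31300 + 18300 = 49600 t.
ΣF_external_out = 134 + 111 = 245.00 t/yr.
τ = M_total / ΣF_ext = 49600 / 245.00 = 202.4 yr.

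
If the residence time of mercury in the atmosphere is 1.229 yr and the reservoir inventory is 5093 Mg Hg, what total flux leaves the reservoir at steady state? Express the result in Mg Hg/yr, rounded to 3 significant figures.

4140 Mg Hg/yr

F = M / τ = 5093 / 1.229 = 4144 Mg Hg/yr.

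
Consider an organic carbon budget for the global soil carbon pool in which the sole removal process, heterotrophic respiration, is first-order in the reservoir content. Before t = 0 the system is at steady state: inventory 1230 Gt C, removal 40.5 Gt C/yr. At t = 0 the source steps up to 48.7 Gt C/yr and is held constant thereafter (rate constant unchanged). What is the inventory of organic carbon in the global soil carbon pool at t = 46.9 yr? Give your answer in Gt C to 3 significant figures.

1430 Gt C

Residence time τ = M₀/F₀ = 30.37 yr. The eventual steady state is M_∞ = M₀·(F₁/F₀) = 1230 × 48.7/40.5 = 1479.0 Gt C.
The anomaly ΔM(t) = M(t) − M_∞ decays as ΔM₀·e^(−t/τ) with ΔM₀ = 1230 − 1479.0 = −249.0 Gt C.
At t = 46.9 yr, e^(−t/τ) = e^(−1.544) = 0.2135, so ΔM = −53.16 Gt C and M = 1479.0 − 53.16 = 1425.9 Gt C.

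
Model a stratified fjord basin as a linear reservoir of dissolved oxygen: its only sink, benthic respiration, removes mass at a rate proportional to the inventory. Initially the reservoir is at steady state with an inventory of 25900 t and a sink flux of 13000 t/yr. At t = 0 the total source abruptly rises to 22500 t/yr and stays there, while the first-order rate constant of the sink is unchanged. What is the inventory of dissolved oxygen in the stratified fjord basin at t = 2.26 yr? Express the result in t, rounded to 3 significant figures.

38700 t

τ = M₀/F₀ = 25900/13000 = 1.992 yr; rate constant k = 1/τ.
New steady state M_∞ = F₁/k = F₁·τ = 22500 × 1.992 = 44827 t.
M(t) = M_∞ + (M₀ − M_∞)·e^(−t/τ); t/τ = 2.26/1.992 = 1.134, so e^(−t/τ) = 0.3216.
M(t) = 44827 − 18930 × 0.3216 = 38740 t.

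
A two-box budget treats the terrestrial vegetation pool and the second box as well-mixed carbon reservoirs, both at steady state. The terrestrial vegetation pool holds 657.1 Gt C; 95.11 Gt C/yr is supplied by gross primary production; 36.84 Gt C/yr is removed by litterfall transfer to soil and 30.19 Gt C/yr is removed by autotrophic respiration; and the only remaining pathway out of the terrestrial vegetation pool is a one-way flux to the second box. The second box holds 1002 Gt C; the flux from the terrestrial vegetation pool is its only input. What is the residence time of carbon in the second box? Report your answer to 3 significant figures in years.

Balance the terrestrial vegetation pool: ΣF_in = 95.110 Gt C/yr.
Flux to the second box = ΣF_in − (36.84 + 30.19) = 28.080 Gt C/yr.
At steady state the output of the second box equals its input, 28.080 Gt C/yr.
τ = M / F = 1002 / 28.080 = 35.68 yr.

35.7 yr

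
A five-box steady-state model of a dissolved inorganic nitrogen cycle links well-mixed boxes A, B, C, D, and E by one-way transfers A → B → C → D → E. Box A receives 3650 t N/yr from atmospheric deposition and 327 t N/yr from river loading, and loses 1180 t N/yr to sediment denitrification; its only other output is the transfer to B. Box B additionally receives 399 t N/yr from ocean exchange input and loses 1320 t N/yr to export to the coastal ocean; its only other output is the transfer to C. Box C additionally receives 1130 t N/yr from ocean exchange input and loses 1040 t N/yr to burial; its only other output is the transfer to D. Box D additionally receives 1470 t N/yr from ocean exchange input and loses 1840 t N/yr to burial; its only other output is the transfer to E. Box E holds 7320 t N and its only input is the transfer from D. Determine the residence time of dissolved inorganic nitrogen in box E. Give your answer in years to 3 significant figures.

4.59 yr

Box A: F(A→B) = (3650 + 327) − 1180 = 2797.0 t N/yr.
Box B: F(B→C) = (2797.0 + 399) − 1320 = 1876.0 t N/yr.
Box C: F(C→D) = (1876.0 + 1130) − 1040 = 1966.0 t N/yr.
Box D: F(D→E) = (1966.0 + 1470) − 1840 = 1596.0 t N/yr.
Box E throughput = its input = 1596.0 t N/yr; τ = 7320 / 1596.0 = 4.586 yr.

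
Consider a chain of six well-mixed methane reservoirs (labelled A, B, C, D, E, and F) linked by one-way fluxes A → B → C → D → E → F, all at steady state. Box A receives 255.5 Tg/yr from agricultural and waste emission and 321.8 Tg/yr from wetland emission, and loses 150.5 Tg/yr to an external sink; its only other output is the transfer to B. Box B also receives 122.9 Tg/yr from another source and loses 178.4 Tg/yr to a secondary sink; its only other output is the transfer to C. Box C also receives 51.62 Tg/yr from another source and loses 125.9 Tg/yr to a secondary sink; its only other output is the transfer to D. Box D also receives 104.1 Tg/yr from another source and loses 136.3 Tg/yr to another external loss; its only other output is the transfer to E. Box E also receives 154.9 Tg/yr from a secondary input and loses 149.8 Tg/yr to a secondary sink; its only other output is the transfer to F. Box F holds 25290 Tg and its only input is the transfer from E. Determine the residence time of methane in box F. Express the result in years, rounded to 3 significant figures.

Box A: F(A→B) = (255.5 + 321.8) − 150.5 = 426.80 Tg/yr.
Box B: F(B→C) = (426.80 + 122.9) − 178.4 = 371.30 Tg/yr.
Box C: F(C→D) = (371.30 + 51.62) − 125.9 = 297.02 Tg/yr.
Box D: F(D→E) = (297.02 + 104.1) − 136.3 = 264.82 Tg/yr.
Box E: F(E→F) = (264.82 + 154.9) − 149.8 = 269.92 Tg/yr.
Box F throughput = its input = 269.92 Tg/yr; τ = 25290 / 269.92 = 93.69 yr.

93.7 yr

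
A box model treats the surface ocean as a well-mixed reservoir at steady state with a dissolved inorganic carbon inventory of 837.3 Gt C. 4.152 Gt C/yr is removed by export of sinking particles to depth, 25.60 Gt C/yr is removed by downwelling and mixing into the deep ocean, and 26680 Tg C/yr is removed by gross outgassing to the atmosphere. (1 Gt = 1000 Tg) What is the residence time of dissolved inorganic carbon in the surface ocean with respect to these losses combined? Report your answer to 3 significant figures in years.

14.8 yr

Convert the gross outgassing to the atmosphere flux: 26680 Tg C/yr = 26.68 Gt C/yr.
Total removal = 4.152 + 25.60 + 26.68 = 56.432 Gt C/yr.
τ = M / ΣF_out = 837.3 / 56.432 = 14.84 yr.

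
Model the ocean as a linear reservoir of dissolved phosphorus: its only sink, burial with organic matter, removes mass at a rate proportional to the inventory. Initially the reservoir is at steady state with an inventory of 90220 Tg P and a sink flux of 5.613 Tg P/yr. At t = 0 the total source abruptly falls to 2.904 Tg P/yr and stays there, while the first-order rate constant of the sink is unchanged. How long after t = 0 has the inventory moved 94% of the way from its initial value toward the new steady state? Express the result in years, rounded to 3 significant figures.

τ = M₀/F₀ = 90220/5.613 = 16070 yr.
The remaining gap fraction is e^(−t/τ); 94% covered ⇒ e^(−t/τ) = 0.0600.
t = −τ ln(0.0600) = 16070 × 2.813 = 45220 yr.

45200 yr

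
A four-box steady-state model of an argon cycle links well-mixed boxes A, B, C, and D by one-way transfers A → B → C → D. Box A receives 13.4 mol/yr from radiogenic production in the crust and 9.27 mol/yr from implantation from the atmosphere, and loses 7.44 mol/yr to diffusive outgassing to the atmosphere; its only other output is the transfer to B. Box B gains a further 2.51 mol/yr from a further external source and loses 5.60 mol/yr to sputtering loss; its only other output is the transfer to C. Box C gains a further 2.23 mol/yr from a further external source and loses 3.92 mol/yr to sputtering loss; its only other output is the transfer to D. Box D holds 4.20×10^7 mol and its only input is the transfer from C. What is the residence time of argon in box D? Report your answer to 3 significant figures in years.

4.02×10^6 yr

Box A: F(A→B) = (13.4 + 9.27) − 7.44 = 15.230 mol/yr.
Box B: F(B→C) = (15.230 + 2.51) − 5.60 = 12.140 mol/yr.
Box C: F(C→D) = (12.140 + 2.23) − 3.92 = 10.450 mol/yr.
Box D throughput = its input = 10.450 mol/yr; τ = 4.20×10^7 / 10.450 = 4.019×10^6 yr.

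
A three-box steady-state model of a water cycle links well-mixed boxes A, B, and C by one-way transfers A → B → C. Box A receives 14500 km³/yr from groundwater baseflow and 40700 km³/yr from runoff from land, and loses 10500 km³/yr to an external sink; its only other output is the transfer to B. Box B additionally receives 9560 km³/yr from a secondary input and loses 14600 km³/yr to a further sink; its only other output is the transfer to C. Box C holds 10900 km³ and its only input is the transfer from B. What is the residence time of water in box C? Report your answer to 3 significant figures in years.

0.275 yr

Box A: F(A→B) = (14500 + 40700) − 10500 = 44700 km³/yr.
Box B: F(B→C) = (44700 + 9560) − 14600 = 39660 km³/yr.
Box C throughput = its input = 39660 km³/yr; τ = 10900 / 39660 = 0.2748 yr.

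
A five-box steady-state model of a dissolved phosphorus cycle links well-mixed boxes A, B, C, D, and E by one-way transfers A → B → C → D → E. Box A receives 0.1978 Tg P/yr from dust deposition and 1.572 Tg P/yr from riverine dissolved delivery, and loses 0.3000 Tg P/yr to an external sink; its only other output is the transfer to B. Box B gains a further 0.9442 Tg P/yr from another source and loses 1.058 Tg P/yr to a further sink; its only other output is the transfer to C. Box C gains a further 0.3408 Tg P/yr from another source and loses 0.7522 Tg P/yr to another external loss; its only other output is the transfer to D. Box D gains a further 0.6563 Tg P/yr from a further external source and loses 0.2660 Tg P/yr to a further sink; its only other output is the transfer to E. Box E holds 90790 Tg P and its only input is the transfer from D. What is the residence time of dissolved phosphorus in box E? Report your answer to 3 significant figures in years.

68000 yr

Box A: F(A→B) = (0.1978 + 1.572) − 0.3000 = 1.4698 Tg P/yr.
Box B: F(B→C) = (1.4698 + 0.9442) − 1.058 = 1.3560 Tg P/yr.
Box C: F(C→D) = (1.3560 + 0.3408) − 0.7522 = 0.94460 Tg P/yr.
Box D: F(D→E) = (0.94460 + 0.6563) − 0.2660 = 1.3349 Tg P/yr.
Box E throughput = its input = 1.3349 Tg P/yr; τ = 90790 / 1.3349 = 68010 yr.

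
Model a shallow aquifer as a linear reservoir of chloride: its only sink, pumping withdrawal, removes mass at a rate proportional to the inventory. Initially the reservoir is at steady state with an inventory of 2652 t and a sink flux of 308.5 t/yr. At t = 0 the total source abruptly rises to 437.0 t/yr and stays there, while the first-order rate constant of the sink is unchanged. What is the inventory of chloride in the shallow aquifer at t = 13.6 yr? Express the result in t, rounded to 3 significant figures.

3530 t

The sink rate constant is k = F₀/M₀ = 308.5/2652 = 0.1163 yr⁻¹.
Solving dM/dt = F₁ − kM with M(0) = M₀ gives M(t) = F₁/k + (M₀ − F₁/k)·e^(−kt).
F₁/k = 437.0/0.1163 = 3756.6 t; kt = 0.1163 × 13.6 = 1.582, e^(−kt) = 0.2056.
M(13.6) = 3756.6 + (2652 − 3756.6) × 0.2056 = 3756.6 − 227.1 = 3529.6 t.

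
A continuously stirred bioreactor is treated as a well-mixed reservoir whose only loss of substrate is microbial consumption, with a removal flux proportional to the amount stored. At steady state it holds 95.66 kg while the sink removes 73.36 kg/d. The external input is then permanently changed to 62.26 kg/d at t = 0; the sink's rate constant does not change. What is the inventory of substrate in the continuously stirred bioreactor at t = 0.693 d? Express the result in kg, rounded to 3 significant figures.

The sink rate constant is k = F₀/M₀ = 73.36/95.66 = 0.7669 d⁻¹.
Solving dM/dt = F₁ − kM with M(0) = M₀ gives M(t) = F₁/k + (M₀ − F₁/k)·e^(−kt).
F₁/k = 62.26/0.7669 = 81.186 kg; kt = 0.7669 × 0.693 = 0.5314, e^(−kt) = 0.5878.
M(0.693) = 81.186 + (95.66 − 81.186) × 0.5878 = 81.186 + 8.507 = 89.693 kg.

89.7 kg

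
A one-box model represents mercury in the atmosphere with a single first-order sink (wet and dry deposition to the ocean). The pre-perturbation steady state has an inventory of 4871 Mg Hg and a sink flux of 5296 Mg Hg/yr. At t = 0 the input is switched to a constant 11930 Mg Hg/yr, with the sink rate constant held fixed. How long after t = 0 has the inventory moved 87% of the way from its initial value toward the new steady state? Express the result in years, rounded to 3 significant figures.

τ = M₀/F₀ = 4871/5296 = 0.9198 yr.
The remaining gap fraction is e^(−t/τ); 87% covered ⇒ e^(−t/τ) = 0.130.
t = −τ ln(0.130) = 0.9198 × 2.040 = 1.876 yr.

1.88 yr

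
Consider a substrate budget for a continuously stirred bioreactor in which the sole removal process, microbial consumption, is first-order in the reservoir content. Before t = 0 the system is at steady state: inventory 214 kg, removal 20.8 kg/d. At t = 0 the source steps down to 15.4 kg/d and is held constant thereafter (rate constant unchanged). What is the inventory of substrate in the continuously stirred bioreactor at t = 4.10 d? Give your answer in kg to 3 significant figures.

The sink rate constant is k = F₀/M₀ = 20.8/214 = 0.09720 d⁻¹.
Solving dM/dt = F₁ − kM with M(0) = M₀ gives M(t) = F₁/k + (M₀ − F₁/k)·e^(−kt).
F₁/k = 15.4/0.09720 = 158.44 kg; kt = 0.09720 × 4.10 = 0.3985, e^(−kt) = 0.6713.
M(4.10) = 158.44 + (214 − 158.44) × 0.6713 = 158.44 + 37.30 = 195.74 kg.

196 kg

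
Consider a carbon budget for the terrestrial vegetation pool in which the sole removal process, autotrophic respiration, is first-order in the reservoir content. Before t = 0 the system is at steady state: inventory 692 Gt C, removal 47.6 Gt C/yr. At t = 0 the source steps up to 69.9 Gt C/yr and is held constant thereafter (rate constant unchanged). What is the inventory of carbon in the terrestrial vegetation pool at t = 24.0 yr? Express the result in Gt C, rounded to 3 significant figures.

Residence time τ = M₀/F₀ = 14.54 yr. The eventual steady state is M_∞ = M₀·(F₁/F₀) = 692 × 69.9/47.6 = 1016.2 Gt C.
The anomaly ΔM(t) = M(t) − M_∞ decays as ΔM₀·e^(−t/τ) with ΔM₀ = 692 − 1016.2 = −324.2 Gt C.
At t = 24.0 yr, e^(−t/τ) = e^(−1.651) = 0.1919, so ΔM = −62.21 Gt C and M = 1016.2 − 62.21 = 953.99 Gt C.

954 Gt C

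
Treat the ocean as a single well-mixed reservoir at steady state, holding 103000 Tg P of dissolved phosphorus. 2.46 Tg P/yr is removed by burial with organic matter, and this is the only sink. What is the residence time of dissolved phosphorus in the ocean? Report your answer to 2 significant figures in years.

τ = M / F = 103000 / 2.46 = 41870 yr.

42000 yr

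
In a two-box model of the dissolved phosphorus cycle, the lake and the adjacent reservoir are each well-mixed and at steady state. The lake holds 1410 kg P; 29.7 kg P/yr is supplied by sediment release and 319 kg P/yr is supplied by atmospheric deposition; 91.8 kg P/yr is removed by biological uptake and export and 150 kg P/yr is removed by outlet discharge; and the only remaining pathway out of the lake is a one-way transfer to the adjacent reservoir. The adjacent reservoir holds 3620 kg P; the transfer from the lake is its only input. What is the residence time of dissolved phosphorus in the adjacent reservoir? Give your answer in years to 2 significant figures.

Balance the lake: ΣF_in = 29.7 + 319 = 348.70 kg P/yr.
Transfer to the adjacent reservoir = ΣF_in − (91.8 + 150) = 106.90 kg P/yr.
At steady state the output of the adjacent reservoir equals its input, 106.90 kg P/yr.
τ = M / F = 3620 / 106.90 = 33.86 yr.

34 yr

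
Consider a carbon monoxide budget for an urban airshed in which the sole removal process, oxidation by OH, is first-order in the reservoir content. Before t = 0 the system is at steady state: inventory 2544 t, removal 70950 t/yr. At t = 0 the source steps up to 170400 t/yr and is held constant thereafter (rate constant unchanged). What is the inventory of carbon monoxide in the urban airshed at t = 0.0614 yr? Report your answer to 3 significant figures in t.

The sink rate constant is k = F₀/M₀ = 70950/2544 = 27.89 yr⁻¹.
Solving dM/dt = F₁ − kM with M(0) = M₀ gives M(t) = F₁/k + (M₀ − F₁/k)·e^(−kt).
F₁/k = 170400/27.89 = 6109.9 t; kt = 27.89 × 0.0614 = 1.712, e^(−kt) = 0.1804.
M(0.0614) = 6109.9 + (2544 − 6109.9) × 0.1804 = 6109.9 − 643.4 = 5466.5 t.

5470 t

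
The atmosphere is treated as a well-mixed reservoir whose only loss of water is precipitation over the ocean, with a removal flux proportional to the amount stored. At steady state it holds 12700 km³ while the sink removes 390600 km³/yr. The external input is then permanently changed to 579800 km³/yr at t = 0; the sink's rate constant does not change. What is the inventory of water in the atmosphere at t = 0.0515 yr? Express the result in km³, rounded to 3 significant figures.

17600 km³

Residence time τ = M₀/F₀ = 0.03251 yr. The eventual steady state is M_∞ = M₀·(F₁/F₀) = 12700 × 579800/390600 = 18852 km³.
The anomaly ΔM(t) = M(t) − M_∞ decays as ΔM₀·e^(−t/τ) with ΔM₀ = 12700 − 18852 = −6152 km³.
At t = 0.0515 yr, e^(−t/τ) = e^(−1.584) = 0.2052, so ΔM = −1262 km³ and M = 18852 − 1262 = 17590 km³.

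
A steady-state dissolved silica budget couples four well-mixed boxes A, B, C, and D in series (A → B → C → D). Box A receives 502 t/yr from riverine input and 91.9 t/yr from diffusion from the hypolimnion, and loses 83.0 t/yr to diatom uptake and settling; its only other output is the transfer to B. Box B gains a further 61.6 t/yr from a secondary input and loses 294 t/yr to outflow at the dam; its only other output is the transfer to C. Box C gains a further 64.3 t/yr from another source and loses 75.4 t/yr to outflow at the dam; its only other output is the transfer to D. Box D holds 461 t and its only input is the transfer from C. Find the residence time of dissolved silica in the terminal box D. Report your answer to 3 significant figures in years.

1.72 yr

Box A: F(A→B) = (502 + 91.9) − 83.0 = 510.90 t/yr.
Box B: F(B→C) = (510.90 + 61.6) − 294 = 278.50 t/yr.
Box C: F(C→D) = (278.50 + 64.3) − 75.4 = 267.40 t/yr.
Box D throughput = its input = 267.40 t/yr; τ = 461 / 267.40 = 1.724 yr.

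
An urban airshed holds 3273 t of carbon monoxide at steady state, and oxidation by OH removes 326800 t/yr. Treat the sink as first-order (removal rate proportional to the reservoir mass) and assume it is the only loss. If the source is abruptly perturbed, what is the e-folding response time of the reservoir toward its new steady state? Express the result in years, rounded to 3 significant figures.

For a linear reservoir the response time equals the residence time τ = M/F.
τ = 3273 / 326800 = 0.01002 yr.

0.0100 yr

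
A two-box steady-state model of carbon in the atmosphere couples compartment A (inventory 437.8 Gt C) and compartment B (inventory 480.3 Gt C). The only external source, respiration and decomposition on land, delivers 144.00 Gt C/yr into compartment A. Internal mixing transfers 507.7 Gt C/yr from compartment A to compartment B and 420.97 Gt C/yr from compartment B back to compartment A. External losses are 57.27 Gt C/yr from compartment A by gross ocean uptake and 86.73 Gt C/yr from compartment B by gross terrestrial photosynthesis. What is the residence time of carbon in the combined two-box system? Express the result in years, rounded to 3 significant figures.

6.38 yr

For the system as a whole, the A↔B exchange is internal and contributes nothing to the throughput; only the external sinks remove mass.
M_total = 437.8 + 480.3 = 918.10 Gt C.
ΣF_external_out = 57.27 + 86.73 = 144.00 Gt C/yr.
τ = M_total / ΣF_ext = 918.10 / 144.00 = 6.376 yr.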